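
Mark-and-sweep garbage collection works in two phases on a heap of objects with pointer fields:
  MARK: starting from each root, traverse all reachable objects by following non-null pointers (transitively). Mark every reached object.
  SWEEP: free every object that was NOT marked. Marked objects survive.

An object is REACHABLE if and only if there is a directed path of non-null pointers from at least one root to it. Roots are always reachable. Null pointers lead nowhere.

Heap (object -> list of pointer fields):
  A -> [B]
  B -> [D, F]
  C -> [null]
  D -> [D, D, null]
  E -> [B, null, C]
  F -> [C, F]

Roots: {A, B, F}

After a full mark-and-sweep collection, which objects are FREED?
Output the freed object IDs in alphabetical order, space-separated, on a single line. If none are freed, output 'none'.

Roots: A B F
Mark A: refs=B, marked=A
Mark B: refs=D F, marked=A B
Mark F: refs=C F, marked=A B F
Mark D: refs=D D null, marked=A B D F
Mark C: refs=null, marked=A B C D F
Unmarked (collected): E

Answer: E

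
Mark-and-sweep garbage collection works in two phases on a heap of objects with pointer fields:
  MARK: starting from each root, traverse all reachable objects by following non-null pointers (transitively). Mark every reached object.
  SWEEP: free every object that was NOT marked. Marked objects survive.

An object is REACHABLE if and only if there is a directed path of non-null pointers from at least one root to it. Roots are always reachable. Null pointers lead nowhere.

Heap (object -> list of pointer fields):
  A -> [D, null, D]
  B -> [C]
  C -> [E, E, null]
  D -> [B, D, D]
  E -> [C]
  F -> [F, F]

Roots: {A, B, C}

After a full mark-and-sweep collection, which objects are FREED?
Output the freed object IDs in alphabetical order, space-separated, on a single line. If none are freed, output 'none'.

Answer: F

Derivation:
Roots: A B C
Mark A: refs=D null D, marked=A
Mark B: refs=C, marked=A B
Mark C: refs=E E null, marked=A B C
Mark D: refs=B D D, marked=A B C D
Mark E: refs=C, marked=A B C D E
Unmarked (collected): F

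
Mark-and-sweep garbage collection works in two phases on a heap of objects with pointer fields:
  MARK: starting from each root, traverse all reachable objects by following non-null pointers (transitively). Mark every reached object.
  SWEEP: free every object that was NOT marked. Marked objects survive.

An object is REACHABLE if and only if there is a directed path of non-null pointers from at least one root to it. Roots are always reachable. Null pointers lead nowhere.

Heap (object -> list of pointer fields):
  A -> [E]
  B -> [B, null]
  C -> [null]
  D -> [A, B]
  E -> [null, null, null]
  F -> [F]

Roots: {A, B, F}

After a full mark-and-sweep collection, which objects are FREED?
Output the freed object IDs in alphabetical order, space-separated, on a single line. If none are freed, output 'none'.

Answer: C D

Derivation:
Roots: A B F
Mark A: refs=E, marked=A
Mark B: refs=B null, marked=A B
Mark F: refs=F, marked=A B F
Mark E: refs=null null null, marked=A B E F
Unmarked (collected): C D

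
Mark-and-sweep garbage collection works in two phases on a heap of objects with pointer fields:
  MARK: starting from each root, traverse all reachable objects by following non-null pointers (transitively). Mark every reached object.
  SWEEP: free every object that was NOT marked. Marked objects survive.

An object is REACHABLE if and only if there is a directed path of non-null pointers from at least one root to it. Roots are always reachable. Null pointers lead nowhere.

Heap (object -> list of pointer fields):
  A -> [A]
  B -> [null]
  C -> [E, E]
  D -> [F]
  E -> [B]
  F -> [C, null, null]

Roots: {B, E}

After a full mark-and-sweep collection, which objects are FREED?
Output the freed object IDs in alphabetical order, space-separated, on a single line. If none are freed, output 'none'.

Answer: A C D F

Derivation:
Roots: B E
Mark B: refs=null, marked=B
Mark E: refs=B, marked=B E
Unmarked (collected): A C D F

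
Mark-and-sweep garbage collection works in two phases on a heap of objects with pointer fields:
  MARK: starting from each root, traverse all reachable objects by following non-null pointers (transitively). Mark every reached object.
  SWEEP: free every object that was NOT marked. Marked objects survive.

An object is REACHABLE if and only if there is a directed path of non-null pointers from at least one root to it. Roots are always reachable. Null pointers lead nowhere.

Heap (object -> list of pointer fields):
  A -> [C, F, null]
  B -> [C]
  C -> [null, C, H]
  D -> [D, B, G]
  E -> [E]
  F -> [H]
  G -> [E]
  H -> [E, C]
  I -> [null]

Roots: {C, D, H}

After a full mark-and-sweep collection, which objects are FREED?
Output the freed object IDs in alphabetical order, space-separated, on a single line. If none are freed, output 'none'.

Answer: A F I

Derivation:
Roots: C D H
Mark C: refs=null C H, marked=C
Mark D: refs=D B G, marked=C D
Mark H: refs=E C, marked=C D H
Mark B: refs=C, marked=B C D H
Mark G: refs=E, marked=B C D G H
Mark E: refs=E, marked=B C D E G H
Unmarked (collected): A F I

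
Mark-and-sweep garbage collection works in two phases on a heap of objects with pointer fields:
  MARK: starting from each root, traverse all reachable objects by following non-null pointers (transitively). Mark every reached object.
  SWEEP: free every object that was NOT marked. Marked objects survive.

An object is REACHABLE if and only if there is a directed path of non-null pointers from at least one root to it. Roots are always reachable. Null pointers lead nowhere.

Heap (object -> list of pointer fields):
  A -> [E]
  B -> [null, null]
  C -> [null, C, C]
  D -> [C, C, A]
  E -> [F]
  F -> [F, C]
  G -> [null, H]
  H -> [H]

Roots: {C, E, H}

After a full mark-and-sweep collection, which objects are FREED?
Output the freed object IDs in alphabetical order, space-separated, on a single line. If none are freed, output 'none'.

Answer: A B D G

Derivation:
Roots: C E H
Mark C: refs=null C C, marked=C
Mark E: refs=F, marked=C E
Mark H: refs=H, marked=C E H
Mark F: refs=F C, marked=C E F H
Unmarked (collected): A B D G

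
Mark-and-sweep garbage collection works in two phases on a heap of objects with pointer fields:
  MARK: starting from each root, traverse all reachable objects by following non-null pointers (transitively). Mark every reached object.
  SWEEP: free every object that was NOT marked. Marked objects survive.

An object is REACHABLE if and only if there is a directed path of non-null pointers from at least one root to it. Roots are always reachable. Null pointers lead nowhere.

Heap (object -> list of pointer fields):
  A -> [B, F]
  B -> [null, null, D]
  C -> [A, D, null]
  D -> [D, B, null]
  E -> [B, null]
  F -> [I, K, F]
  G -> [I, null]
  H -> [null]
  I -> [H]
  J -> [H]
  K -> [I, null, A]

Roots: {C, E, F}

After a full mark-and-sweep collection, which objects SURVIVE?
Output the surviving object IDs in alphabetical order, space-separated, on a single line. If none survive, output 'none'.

Roots: C E F
Mark C: refs=A D null, marked=C
Mark E: refs=B null, marked=C E
Mark F: refs=I K F, marked=C E F
Mark A: refs=B F, marked=A C E F
Mark D: refs=D B null, marked=A C D E F
Mark B: refs=null null D, marked=A B C D E F
Mark I: refs=H, marked=A B C D E F I
Mark K: refs=I null A, marked=A B C D E F I K
Mark H: refs=null, marked=A B C D E F H I K
Unmarked (collected): G J

Answer: A B C D E F H I K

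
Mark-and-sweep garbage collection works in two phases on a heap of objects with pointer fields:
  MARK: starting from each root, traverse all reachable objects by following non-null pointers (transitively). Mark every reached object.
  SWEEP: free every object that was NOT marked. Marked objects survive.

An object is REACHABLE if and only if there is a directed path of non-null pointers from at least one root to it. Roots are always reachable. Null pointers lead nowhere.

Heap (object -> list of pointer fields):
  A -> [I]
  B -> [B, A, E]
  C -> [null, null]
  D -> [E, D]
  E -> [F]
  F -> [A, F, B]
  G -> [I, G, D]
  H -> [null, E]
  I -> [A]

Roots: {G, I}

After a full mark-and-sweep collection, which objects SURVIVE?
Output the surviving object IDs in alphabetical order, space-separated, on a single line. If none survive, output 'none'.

Roots: G I
Mark G: refs=I G D, marked=G
Mark I: refs=A, marked=G I
Mark D: refs=E D, marked=D G I
Mark A: refs=I, marked=A D G I
Mark E: refs=F, marked=A D E G I
Mark F: refs=A F B, marked=A D E F G I
Mark B: refs=B A E, marked=A B D E F G I
Unmarked (collected): C H

Answer: A B D E F G I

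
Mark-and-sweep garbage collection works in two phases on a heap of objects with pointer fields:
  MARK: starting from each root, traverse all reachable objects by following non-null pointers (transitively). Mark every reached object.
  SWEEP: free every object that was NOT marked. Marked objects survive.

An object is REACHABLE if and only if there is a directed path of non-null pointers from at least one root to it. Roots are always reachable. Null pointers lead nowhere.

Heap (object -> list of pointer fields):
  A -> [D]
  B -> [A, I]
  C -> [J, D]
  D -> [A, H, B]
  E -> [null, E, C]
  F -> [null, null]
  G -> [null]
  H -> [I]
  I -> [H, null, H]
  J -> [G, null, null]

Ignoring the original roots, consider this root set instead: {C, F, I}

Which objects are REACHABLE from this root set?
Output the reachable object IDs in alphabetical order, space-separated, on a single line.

Roots: C F I
Mark C: refs=J D, marked=C
Mark F: refs=null null, marked=C F
Mark I: refs=H null H, marked=C F I
Mark J: refs=G null null, marked=C F I J
Mark D: refs=A H B, marked=C D F I J
Mark H: refs=I, marked=C D F H I J
Mark G: refs=null, marked=C D F G H I J
Mark A: refs=D, marked=A C D F G H I J
Mark B: refs=A I, marked=A B C D F G H I J
Unmarked (collected): E

Answer: A B C D F G H I J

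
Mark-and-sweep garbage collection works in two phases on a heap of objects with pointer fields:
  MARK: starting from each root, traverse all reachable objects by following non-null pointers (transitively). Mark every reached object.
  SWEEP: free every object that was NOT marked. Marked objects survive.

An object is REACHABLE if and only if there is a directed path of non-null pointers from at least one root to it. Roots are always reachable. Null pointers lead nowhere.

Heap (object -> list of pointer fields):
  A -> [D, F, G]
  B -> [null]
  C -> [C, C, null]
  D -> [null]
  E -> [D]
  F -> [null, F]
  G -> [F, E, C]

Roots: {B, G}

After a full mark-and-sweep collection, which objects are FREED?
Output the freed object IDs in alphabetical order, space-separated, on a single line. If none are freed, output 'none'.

Answer: A

Derivation:
Roots: B G
Mark B: refs=null, marked=B
Mark G: refs=F E C, marked=B G
Mark F: refs=null F, marked=B F G
Mark E: refs=D, marked=B E F G
Mark C: refs=C C null, marked=B C E F G
Mark D: refs=null, marked=B C D E F G
Unmarked (collected): A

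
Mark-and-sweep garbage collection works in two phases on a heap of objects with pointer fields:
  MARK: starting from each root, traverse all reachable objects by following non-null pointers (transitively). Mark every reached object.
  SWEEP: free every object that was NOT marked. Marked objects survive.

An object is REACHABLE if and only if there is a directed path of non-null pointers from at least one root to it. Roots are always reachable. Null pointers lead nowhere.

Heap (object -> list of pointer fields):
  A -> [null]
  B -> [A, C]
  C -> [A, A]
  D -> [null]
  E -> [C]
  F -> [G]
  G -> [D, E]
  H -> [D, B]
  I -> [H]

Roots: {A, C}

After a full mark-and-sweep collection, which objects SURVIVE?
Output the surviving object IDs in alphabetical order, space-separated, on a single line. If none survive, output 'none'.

Answer: A C

Derivation:
Roots: A C
Mark A: refs=null, marked=A
Mark C: refs=A A, marked=A C
Unmarked (collected): B D E F G H I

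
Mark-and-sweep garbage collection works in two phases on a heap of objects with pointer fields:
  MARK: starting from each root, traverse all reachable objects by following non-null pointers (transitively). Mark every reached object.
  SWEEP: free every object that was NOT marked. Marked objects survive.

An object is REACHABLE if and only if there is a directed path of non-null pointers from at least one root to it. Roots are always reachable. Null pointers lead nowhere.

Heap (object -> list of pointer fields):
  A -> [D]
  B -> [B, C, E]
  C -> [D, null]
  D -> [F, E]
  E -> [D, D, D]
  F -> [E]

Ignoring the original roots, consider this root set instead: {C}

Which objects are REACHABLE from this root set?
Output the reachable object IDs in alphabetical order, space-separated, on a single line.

Roots: C
Mark C: refs=D null, marked=C
Mark D: refs=F E, marked=C D
Mark F: refs=E, marked=C D F
Mark E: refs=D D D, marked=C D E F
Unmarked (collected): A B

Answer: C D E F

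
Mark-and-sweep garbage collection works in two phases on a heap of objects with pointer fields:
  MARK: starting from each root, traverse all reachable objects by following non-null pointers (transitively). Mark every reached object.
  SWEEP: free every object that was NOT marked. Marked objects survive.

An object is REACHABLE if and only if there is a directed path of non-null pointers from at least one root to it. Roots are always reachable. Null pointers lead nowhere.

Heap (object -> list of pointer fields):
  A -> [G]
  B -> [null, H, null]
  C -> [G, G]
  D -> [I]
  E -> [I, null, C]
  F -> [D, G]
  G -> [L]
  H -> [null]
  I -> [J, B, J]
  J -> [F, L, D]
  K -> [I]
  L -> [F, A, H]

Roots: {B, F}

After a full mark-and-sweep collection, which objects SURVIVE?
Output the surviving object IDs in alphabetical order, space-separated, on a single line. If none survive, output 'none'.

Answer: A B D F G H I J L

Derivation:
Roots: B F
Mark B: refs=null H null, marked=B
Mark F: refs=D G, marked=B F
Mark H: refs=null, marked=B F H
Mark D: refs=I, marked=B D F H
Mark G: refs=L, marked=B D F G H
Mark I: refs=J B J, marked=B D F G H I
Mark L: refs=F A H, marked=B D F G H I L
Mark J: refs=F L D, marked=B D F G H I J L
Mark A: refs=G, marked=A B D F G H I J L
Unmarked (collected): C E K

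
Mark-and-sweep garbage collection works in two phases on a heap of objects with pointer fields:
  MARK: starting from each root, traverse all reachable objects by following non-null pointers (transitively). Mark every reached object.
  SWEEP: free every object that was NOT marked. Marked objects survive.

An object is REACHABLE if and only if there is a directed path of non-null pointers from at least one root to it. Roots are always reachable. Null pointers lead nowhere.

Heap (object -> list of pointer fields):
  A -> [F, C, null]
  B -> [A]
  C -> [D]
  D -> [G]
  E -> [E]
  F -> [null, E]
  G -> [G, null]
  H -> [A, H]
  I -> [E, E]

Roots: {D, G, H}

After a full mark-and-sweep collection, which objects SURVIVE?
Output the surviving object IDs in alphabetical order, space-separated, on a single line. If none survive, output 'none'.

Roots: D G H
Mark D: refs=G, marked=D
Mark G: refs=G null, marked=D G
Mark H: refs=A H, marked=D G H
Mark A: refs=F C null, marked=A D G H
Mark F: refs=null E, marked=A D F G H
Mark C: refs=D, marked=A C D F G H
Mark E: refs=E, marked=A C D E F G H
Unmarked (collected): B I

Answer: A C D E F G H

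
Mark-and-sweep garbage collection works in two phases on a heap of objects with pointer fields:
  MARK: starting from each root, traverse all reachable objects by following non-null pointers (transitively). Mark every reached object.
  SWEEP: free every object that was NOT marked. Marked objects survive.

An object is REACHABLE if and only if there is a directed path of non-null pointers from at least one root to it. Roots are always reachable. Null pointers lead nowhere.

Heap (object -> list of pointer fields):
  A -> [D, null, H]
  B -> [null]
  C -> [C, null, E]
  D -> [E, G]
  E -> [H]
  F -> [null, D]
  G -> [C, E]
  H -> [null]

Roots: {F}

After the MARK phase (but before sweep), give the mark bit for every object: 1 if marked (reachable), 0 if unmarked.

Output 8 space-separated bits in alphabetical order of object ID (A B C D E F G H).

Roots: F
Mark F: refs=null D, marked=F
Mark D: refs=E G, marked=D F
Mark E: refs=H, marked=D E F
Mark G: refs=C E, marked=D E F G
Mark H: refs=null, marked=D E F G H
Mark C: refs=C null E, marked=C D E F G H
Unmarked (collected): A B

Answer: 0 0 1 1 1 1 1 1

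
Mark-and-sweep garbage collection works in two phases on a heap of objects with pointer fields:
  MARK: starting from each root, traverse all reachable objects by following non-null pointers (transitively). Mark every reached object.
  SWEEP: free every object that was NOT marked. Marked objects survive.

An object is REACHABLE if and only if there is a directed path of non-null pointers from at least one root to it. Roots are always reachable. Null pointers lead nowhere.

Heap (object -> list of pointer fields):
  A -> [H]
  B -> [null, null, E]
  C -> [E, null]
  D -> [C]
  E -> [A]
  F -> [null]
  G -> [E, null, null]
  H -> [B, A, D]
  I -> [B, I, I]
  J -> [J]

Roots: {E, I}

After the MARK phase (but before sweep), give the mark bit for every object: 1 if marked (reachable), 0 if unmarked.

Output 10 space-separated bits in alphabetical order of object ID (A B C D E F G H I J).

Roots: E I
Mark E: refs=A, marked=E
Mark I: refs=B I I, marked=E I
Mark A: refs=H, marked=A E I
Mark B: refs=null null E, marked=A B E I
Mark H: refs=B A D, marked=A B E H I
Mark D: refs=C, marked=A B D E H I
Mark C: refs=E null, marked=A B C D E H I
Unmarked (collected): F G J

Answer: 1 1 1 1 1 0 0 1 1 0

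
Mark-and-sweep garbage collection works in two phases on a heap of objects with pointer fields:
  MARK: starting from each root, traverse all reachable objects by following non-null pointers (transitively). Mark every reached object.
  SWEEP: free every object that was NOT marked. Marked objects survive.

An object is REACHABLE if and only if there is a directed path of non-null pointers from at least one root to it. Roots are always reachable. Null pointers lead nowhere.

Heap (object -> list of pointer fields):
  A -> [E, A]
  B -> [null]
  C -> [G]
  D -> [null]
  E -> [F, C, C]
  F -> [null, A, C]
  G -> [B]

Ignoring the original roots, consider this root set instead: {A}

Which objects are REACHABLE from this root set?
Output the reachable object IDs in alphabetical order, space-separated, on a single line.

Answer: A B C E F G

Derivation:
Roots: A
Mark A: refs=E A, marked=A
Mark E: refs=F C C, marked=A E
Mark F: refs=null A C, marked=A E F
Mark C: refs=G, marked=A C E F
Mark G: refs=B, marked=A C E F G
Mark B: refs=null, marked=A B C E F G
Unmarked (collected): D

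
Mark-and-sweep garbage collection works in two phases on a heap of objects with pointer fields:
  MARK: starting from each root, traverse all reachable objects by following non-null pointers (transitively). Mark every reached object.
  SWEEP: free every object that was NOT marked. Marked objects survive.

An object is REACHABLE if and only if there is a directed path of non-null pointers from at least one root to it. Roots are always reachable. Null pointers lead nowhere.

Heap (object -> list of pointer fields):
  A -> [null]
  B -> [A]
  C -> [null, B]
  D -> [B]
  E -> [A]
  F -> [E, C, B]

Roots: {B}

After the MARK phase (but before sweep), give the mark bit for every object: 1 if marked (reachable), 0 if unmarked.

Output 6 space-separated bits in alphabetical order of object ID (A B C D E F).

Roots: B
Mark B: refs=A, marked=B
Mark A: refs=null, marked=A B
Unmarked (collected): C D E F

Answer: 1 1 0 0 0 0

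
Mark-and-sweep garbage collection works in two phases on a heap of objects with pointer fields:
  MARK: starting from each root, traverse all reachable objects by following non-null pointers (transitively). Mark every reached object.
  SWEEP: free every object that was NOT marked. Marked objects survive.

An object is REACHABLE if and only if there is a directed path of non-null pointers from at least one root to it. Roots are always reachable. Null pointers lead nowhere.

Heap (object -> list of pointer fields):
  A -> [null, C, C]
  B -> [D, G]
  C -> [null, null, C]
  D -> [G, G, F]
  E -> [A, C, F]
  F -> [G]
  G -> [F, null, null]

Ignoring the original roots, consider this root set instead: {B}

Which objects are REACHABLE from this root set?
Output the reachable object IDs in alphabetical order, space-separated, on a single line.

Answer: B D F G

Derivation:
Roots: B
Mark B: refs=D G, marked=B
Mark D: refs=G G F, marked=B D
Mark G: refs=F null null, marked=B D G
Mark F: refs=G, marked=B D F G
Unmarked (collected): A C E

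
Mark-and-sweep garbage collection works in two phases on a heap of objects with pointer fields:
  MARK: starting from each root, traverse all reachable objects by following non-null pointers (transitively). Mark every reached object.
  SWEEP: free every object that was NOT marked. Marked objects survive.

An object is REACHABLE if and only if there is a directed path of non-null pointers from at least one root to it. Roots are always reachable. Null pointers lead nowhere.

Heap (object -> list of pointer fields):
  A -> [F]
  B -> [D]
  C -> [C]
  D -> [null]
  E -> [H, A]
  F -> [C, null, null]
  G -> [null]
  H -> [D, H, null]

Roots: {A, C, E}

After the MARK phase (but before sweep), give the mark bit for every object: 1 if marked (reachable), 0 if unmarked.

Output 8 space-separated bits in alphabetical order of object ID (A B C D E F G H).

Answer: 1 0 1 1 1 1 0 1

Derivation:
Roots: A C E
Mark A: refs=F, marked=A
Mark C: refs=C, marked=A C
Mark E: refs=H A, marked=A C E
Mark F: refs=C null null, marked=A C E F
Mark H: refs=D H null, marked=A C E F H
Mark D: refs=null, marked=A C D E F H
Unmarked (collected): B G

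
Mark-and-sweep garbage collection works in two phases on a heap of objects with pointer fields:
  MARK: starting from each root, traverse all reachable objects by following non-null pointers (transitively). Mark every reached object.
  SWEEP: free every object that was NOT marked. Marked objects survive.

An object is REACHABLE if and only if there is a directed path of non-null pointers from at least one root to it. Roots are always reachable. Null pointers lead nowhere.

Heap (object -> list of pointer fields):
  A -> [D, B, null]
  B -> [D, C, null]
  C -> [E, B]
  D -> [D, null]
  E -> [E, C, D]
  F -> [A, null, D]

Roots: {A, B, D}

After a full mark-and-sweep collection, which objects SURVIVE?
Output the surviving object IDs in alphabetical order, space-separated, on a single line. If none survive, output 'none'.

Roots: A B D
Mark A: refs=D B null, marked=A
Mark B: refs=D C null, marked=A B
Mark D: refs=D null, marked=A B D
Mark C: refs=E B, marked=A B C D
Mark E: refs=E C D, marked=A B C D E
Unmarked (collected): F

Answer: A B C D E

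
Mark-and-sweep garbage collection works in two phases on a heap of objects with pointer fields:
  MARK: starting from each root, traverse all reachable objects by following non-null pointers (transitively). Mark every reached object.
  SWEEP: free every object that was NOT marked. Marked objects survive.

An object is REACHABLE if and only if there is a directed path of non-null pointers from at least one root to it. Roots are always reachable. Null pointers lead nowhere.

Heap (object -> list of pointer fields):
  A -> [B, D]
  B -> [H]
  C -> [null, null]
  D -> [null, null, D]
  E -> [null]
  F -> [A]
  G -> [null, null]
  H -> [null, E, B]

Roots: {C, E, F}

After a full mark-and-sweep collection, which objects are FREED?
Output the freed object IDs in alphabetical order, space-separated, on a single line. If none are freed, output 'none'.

Answer: G

Derivation:
Roots: C E F
Mark C: refs=null null, marked=C
Mark E: refs=null, marked=C E
Mark F: refs=A, marked=C E F
Mark A: refs=B D, marked=A C E F
Mark B: refs=H, marked=A B C E F
Mark D: refs=null null D, marked=A B C D E F
Mark H: refs=null E B, marked=A B C D E F H
Unmarked (collected): G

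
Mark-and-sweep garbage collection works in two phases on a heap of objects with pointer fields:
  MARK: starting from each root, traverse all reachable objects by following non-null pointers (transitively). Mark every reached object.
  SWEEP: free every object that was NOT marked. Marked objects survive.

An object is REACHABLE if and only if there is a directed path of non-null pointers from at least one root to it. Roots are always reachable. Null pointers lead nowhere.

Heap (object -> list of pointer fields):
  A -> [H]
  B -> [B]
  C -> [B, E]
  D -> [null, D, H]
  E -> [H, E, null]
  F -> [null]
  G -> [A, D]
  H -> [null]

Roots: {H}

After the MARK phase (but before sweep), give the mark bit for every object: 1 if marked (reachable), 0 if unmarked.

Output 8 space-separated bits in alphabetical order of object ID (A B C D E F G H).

Roots: H
Mark H: refs=null, marked=H
Unmarked (collected): A B C D E F G

Answer: 0 0 0 0 0 0 0 1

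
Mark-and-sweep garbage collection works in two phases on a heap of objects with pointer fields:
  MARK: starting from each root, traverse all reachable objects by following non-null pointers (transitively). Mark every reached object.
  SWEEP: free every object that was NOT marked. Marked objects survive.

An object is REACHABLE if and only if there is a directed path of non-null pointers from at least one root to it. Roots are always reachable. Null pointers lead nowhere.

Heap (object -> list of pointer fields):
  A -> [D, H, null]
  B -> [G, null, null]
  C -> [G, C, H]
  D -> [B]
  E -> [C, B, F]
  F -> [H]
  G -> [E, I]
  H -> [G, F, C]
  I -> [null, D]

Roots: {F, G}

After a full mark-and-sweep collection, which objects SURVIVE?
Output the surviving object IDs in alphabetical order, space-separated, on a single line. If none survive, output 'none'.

Roots: F G
Mark F: refs=H, marked=F
Mark G: refs=E I, marked=F G
Mark H: refs=G F C, marked=F G H
Mark E: refs=C B F, marked=E F G H
Mark I: refs=null D, marked=E F G H I
Mark C: refs=G C H, marked=C E F G H I
Mark B: refs=G null null, marked=B C E F G H I
Mark D: refs=B, marked=B C D E F G H I
Unmarked (collected): A

Answer: B C D E F G H I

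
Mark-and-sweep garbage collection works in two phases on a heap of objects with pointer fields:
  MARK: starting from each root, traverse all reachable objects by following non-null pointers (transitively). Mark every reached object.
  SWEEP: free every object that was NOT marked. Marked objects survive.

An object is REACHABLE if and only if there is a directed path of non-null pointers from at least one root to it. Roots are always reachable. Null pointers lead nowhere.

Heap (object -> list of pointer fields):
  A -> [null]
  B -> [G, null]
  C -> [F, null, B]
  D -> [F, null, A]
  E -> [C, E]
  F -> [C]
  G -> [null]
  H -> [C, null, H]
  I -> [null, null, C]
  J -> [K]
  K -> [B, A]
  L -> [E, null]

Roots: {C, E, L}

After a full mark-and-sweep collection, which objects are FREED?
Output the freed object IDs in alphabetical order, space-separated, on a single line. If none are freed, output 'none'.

Roots: C E L
Mark C: refs=F null B, marked=C
Mark E: refs=C E, marked=C E
Mark L: refs=E null, marked=C E L
Mark F: refs=C, marked=C E F L
Mark B: refs=G null, marked=B C E F L
Mark G: refs=null, marked=B C E F G L
Unmarked (collected): A D H I J K

Answer: A D H I J K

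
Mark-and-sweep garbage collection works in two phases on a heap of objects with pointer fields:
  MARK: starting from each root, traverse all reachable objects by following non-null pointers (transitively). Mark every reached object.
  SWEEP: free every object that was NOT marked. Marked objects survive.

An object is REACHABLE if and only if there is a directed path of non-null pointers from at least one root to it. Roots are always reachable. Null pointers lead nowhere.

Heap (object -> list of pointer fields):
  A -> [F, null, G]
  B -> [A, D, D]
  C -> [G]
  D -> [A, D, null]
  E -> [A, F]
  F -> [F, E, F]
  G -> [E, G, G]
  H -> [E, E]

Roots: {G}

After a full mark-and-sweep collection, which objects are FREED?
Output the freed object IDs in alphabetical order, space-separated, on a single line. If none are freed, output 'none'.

Roots: G
Mark G: refs=E G G, marked=G
Mark E: refs=A F, marked=E G
Mark A: refs=F null G, marked=A E G
Mark F: refs=F E F, marked=A E F G
Unmarked (collected): B C D H

Answer: B C D H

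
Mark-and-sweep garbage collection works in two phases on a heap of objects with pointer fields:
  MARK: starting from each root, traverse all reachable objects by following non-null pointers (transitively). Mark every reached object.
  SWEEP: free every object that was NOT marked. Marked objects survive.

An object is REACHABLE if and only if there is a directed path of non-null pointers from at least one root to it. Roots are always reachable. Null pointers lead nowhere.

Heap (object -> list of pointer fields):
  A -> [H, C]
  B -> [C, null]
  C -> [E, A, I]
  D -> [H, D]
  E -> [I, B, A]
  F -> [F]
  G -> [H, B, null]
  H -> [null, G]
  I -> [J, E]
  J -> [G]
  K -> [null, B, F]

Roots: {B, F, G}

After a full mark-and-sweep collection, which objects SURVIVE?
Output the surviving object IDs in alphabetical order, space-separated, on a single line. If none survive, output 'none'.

Roots: B F G
Mark B: refs=C null, marked=B
Mark F: refs=F, marked=B F
Mark G: refs=H B null, marked=B F G
Mark C: refs=E A I, marked=B C F G
Mark H: refs=null G, marked=B C F G H
Mark E: refs=I B A, marked=B C E F G H
Mark A: refs=H C, marked=A B C E F G H
Mark I: refs=J E, marked=A B C E F G H I
Mark J: refs=G, marked=A B C E F G H I J
Unmarked (collected): D K

Answer: A B C E F G H I J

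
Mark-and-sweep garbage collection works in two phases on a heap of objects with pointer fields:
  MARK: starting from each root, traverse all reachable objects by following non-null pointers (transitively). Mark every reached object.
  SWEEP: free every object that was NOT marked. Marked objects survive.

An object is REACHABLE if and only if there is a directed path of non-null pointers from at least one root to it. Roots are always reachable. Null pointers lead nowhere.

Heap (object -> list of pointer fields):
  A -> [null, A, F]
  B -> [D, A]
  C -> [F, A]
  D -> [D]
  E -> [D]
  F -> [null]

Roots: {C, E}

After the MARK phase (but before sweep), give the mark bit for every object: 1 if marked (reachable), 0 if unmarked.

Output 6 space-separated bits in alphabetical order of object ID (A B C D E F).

Roots: C E
Mark C: refs=F A, marked=C
Mark E: refs=D, marked=C E
Mark F: refs=null, marked=C E F
Mark A: refs=null A F, marked=A C E F
Mark D: refs=D, marked=A C D E F
Unmarked (collected): B

Answer: 1 0 1 1 1 1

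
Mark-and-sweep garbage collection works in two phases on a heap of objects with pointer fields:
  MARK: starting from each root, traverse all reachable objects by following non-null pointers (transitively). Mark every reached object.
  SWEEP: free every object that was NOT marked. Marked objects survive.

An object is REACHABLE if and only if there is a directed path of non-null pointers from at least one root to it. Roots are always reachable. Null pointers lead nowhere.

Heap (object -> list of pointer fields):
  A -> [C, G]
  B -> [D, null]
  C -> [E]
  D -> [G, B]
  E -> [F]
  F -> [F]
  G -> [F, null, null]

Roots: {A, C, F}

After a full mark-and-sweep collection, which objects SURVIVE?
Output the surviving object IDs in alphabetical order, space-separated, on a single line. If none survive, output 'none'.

Roots: A C F
Mark A: refs=C G, marked=A
Mark C: refs=E, marked=A C
Mark F: refs=F, marked=A C F
Mark G: refs=F null null, marked=A C F G
Mark E: refs=F, marked=A C E F G
Unmarked (collected): B D

Answer: A C E F G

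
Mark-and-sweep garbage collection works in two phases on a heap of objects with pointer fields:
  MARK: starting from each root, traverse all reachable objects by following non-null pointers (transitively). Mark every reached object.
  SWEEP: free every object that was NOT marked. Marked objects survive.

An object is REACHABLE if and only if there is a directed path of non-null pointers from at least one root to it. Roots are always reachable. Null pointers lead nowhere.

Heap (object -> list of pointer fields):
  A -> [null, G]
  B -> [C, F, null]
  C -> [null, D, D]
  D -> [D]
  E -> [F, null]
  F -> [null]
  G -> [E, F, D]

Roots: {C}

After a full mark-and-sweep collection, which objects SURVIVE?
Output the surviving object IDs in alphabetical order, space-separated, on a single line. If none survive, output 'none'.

Answer: C D

Derivation:
Roots: C
Mark C: refs=null D D, marked=C
Mark D: refs=D, marked=C D
Unmarked (collected): A B E F G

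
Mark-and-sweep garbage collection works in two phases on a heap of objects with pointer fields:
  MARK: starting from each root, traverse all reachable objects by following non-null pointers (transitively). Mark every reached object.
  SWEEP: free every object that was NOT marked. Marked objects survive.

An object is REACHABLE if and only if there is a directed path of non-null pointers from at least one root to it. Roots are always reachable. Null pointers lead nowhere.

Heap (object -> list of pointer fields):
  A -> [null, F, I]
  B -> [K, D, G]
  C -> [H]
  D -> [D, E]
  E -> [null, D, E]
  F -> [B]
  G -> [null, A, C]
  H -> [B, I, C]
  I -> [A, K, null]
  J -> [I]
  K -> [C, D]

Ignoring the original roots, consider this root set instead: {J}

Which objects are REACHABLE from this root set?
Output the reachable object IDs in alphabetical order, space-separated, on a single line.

Roots: J
Mark J: refs=I, marked=J
Mark I: refs=A K null, marked=I J
Mark A: refs=null F I, marked=A I J
Mark K: refs=C D, marked=A I J K
Mark F: refs=B, marked=A F I J K
Mark C: refs=H, marked=A C F I J K
Mark D: refs=D E, marked=A C D F I J K
Mark B: refs=K D G, marked=A B C D F I J K
Mark H: refs=B I C, marked=A B C D F H I J K
Mark E: refs=null D E, marked=A B C D E F H I J K
Mark G: refs=null A C, marked=A B C D E F G H I J K
Unmarked (collected): (none)

Answer: A B C D E F G H I J K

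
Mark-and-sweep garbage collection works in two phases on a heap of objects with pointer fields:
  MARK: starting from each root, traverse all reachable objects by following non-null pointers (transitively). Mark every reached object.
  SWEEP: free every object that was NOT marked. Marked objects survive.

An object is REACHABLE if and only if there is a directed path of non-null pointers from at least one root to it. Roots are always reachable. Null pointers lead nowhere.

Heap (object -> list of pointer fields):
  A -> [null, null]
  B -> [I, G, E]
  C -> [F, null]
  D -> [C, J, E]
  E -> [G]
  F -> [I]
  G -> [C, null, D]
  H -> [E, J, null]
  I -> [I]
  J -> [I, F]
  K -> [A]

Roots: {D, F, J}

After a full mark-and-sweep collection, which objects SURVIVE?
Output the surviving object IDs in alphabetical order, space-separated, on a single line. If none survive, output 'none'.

Roots: D F J
Mark D: refs=C J E, marked=D
Mark F: refs=I, marked=D F
Mark J: refs=I F, marked=D F J
Mark C: refs=F null, marked=C D F J
Mark E: refs=G, marked=C D E F J
Mark I: refs=I, marked=C D E F I J
Mark G: refs=C null D, marked=C D E F G I J
Unmarked (collected): A B H K

Answer: C D E F G I J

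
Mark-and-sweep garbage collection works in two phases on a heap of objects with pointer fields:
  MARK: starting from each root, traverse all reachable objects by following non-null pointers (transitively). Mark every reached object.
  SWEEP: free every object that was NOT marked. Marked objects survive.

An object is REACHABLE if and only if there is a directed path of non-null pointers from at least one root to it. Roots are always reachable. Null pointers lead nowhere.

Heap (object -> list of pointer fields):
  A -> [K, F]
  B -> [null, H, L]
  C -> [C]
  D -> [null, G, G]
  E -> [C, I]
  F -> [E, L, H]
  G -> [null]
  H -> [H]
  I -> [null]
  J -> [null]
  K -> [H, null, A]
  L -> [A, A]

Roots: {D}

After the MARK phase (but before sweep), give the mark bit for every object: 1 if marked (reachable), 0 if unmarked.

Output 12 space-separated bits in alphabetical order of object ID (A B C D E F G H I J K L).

Roots: D
Mark D: refs=null G G, marked=D
Mark G: refs=null, marked=D G
Unmarked (collected): A B C E F H I J K L

Answer: 0 0 0 1 0 0 1 0 0 0 0 0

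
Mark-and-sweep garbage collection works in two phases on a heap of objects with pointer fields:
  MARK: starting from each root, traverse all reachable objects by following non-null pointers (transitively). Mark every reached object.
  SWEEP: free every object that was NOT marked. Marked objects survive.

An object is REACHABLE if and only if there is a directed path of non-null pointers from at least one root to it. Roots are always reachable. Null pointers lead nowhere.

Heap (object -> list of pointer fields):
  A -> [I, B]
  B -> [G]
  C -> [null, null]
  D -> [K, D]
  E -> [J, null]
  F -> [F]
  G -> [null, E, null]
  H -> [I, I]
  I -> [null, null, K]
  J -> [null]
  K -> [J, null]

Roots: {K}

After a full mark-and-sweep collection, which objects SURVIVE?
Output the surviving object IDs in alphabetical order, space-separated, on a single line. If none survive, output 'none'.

Roots: K
Mark K: refs=J null, marked=K
Mark J: refs=null, marked=J K
Unmarked (collected): A B C D E F G H I

Answer: J K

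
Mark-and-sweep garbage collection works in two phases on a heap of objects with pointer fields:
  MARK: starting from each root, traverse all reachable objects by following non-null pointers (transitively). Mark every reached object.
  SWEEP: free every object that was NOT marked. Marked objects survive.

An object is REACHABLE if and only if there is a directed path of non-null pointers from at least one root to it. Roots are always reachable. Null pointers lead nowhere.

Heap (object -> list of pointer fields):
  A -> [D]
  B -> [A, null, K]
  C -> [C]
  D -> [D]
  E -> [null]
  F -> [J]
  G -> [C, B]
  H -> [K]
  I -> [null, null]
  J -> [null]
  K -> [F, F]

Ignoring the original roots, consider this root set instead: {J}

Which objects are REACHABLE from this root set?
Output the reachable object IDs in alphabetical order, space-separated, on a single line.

Roots: J
Mark J: refs=null, marked=J
Unmarked (collected): A B C D E F G H I K

Answer: J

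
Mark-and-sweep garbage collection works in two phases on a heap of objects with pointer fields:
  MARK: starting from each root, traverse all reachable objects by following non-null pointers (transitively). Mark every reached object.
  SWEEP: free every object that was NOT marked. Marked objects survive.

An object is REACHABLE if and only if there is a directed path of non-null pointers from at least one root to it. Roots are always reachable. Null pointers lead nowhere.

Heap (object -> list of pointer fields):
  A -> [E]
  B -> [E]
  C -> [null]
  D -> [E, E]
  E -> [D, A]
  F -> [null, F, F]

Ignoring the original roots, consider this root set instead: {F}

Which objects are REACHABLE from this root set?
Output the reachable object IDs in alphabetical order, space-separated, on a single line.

Answer: F

Derivation:
Roots: F
Mark F: refs=null F F, marked=F
Unmarked (collected): A B C D E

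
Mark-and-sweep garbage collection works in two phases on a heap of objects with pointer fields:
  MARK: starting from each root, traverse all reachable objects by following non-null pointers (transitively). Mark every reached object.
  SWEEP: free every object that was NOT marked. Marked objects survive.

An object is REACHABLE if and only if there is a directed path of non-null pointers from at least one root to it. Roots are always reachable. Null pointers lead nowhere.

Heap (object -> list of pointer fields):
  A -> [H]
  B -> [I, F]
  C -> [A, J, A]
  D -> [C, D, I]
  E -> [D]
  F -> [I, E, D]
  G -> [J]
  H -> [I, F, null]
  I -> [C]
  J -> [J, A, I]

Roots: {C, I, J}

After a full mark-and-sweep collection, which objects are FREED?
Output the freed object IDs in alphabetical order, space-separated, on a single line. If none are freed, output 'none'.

Answer: B G

Derivation:
Roots: C I J
Mark C: refs=A J A, marked=C
Mark I: refs=C, marked=C I
Mark J: refs=J A I, marked=C I J
Mark A: refs=H, marked=A C I J
Mark H: refs=I F null, marked=A C H I J
Mark F: refs=I E D, marked=A C F H I J
Mark E: refs=D, marked=A C E F H I J
Mark D: refs=C D I, marked=A C D E F H I J
Unmarked (collected): B G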